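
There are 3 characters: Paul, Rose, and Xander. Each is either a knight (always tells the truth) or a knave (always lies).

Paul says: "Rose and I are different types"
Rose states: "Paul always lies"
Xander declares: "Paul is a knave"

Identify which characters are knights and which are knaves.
Paul is a knight.
Rose is a knave.
Xander is a knave.

Verification:
- Paul (knight) says "Rose and I are different types" - this is TRUE because Paul is a knight and Rose is a knave.
- Rose (knave) says "Paul always lies" - this is FALSE (a lie) because Paul is a knight.
- Xander (knave) says "Paul is a knave" - this is FALSE (a lie) because Paul is a knight.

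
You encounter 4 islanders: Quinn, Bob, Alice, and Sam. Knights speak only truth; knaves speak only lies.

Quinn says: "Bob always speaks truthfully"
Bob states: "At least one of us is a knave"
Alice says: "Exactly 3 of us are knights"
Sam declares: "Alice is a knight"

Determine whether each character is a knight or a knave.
Quinn is a knight.
Bob is a knight.
Alice is a knave.
Sam is a knave.

Verification:
- Quinn (knight) says "Bob always speaks truthfully" - this is TRUE because Bob is a knight.
- Bob (knight) says "At least one of us is a knave" - this is TRUE because Alice and Sam are knaves.
- Alice (knave) says "Exactly 3 of us are knights" - this is FALSE (a lie) because there are 2 knights.
- Sam (knave) says "Alice is a knight" - this is FALSE (a lie) because Alice is a knave.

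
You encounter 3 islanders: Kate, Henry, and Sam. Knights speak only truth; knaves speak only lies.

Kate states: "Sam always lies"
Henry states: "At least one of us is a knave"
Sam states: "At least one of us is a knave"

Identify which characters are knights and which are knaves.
Kate is a knave.
Henry is a knight.
Sam is a knight.

Verification:
- Kate (knave) says "Sam always lies" - this is FALSE (a lie) because Sam is a knight.
- Henry (knight) says "At least one of us is a knave" - this is TRUE because Kate is a knave.
- Sam (knight) says "At least one of us is a knave" - this is TRUE because Kate is a knave.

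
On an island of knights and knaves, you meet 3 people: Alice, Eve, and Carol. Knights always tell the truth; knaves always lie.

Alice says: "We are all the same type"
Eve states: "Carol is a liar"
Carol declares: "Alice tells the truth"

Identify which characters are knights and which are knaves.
Alice is a knave.
Eve is a knight.
Carol is a knave.

Verification:
- Alice (knave) says "We are all the same type" - this is FALSE (a lie) because Eve is a knight and Alice and Carol are knaves.
- Eve (knight) says "Carol is a liar" - this is TRUE because Carol is a knave.
- Carol (knave) says "Alice tells the truth" - this is FALSE (a lie) because Alice is a knave.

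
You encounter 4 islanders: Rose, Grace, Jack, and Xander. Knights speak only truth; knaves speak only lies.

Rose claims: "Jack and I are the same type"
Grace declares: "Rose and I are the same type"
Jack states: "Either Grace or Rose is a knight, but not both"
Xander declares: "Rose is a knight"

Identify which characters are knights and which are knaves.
Rose is a knight.
Grace is a knave.
Jack is a knight.
Xander is a knight.

Verification:
- Rose (knight) says "Jack and I are the same type" - this is TRUE because Rose is a knight and Jack is a knight.
- Grace (knave) says "Rose and I are the same type" - this is FALSE (a lie) because Grace is a knave and Rose is a knight.
- Jack (knight) says "Either Grace or Rose is a knight, but not both" - this is TRUE because Grace is a knave and Rose is a knight.
- Xander (knight) says "Rose is a knight" - this is TRUE because Rose is a knight.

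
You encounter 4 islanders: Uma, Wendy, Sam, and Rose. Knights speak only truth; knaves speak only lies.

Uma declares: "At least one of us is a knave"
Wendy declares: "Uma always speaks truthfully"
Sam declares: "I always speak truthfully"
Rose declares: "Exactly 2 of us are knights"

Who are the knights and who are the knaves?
Uma is a knight.
Wendy is a knight.
Sam is a knight.
Rose is a knave.

Verification:
- Uma (knight) says "At least one of us is a knave" - this is TRUE because Rose is a knave.
- Wendy (knight) says "Uma always speaks truthfully" - this is TRUE because Uma is a knight.
- Sam (knight) says "I always speak truthfully" - this is TRUE because Sam is a knight.
- Rose (knave) says "Exactly 2 of us are knights" - this is FALSE (a lie) because there are 3 knights.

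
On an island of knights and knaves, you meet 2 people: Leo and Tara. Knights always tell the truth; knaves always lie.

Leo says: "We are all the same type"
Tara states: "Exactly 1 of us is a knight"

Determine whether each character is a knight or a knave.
Leo is a knave.
Tara is a knight.

Verification:
- Leo (knave) says "We are all the same type" - this is FALSE (a lie) because Tara is a knight and Leo is a knave.
- Tara (knight) says "Exactly 1 of us is a knight" - this is TRUE because there are 1 knights.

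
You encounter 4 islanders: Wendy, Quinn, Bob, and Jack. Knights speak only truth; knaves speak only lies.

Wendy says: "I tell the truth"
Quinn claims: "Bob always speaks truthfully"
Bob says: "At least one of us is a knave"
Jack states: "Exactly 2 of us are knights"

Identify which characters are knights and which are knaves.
Wendy is a knight.
Quinn is a knight.
Bob is a knight.
Jack is a knave.

Verification:
- Wendy (knight) says "I tell the truth" - this is TRUE because Wendy is a knight.
- Quinn (knight) says "Bob always speaks truthfully" - this is TRUE because Bob is a knight.
- Bob (knight) says "At least one of us is a knave" - this is TRUE because Jack is a knave.
- Jack (knave) says "Exactly 2 of us are knights" - this is FALSE (a lie) because there are 3 knights.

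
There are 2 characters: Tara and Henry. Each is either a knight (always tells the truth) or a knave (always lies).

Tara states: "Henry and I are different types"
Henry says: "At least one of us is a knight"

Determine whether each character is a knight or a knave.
Tara is a knave.
Henry is a knave.

Verification:
- Tara (knave) says "Henry and I are different types" - this is FALSE (a lie) because Tara is a knave and Henry is a knave.
- Henry (knave) says "At least one of us is a knight" - this is FALSE (a lie) because no one is a knight.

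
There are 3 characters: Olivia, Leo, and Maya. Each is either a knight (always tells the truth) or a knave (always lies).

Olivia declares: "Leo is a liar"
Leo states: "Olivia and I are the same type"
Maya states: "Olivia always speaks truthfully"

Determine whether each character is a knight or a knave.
Olivia is a knight.
Leo is a knave.
Maya is a knight.

Verification:
- Olivia (knight) says "Leo is a liar" - this is TRUE because Leo is a knave.
- Leo (knave) says "Olivia and I are the same type" - this is FALSE (a lie) because Leo is a knave and Olivia is a knight.
- Maya (knight) says "Olivia always speaks truthfully" - this is TRUE because Olivia is a knight.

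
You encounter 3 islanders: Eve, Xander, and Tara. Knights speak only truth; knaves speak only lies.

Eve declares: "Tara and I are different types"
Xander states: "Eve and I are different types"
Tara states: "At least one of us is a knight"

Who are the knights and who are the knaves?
Eve is a knave.
Xander is a knave.
Tara is a knave.

Verification:
- Eve (knave) says "Tara and I are different types" - this is FALSE (a lie) because Eve is a knave and Tara is a knave.
- Xander (knave) says "Eve and I are different types" - this is FALSE (a lie) because Xander is a knave and Eve is a knave.
- Tara (knave) says "At least one of us is a knight" - this is FALSE (a lie) because no one is a knight.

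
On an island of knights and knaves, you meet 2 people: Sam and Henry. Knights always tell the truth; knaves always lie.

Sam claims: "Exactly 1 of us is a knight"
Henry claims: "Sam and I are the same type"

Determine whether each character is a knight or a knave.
Sam is a knight.
Henry is a knave.

Verification:
- Sam (knight) says "Exactly 1 of us is a knight" - this is TRUE because there are 1 knights.
- Henry (knave) says "Sam and I are the same type" - this is FALSE (a lie) because Henry is a knave and Sam is a knight.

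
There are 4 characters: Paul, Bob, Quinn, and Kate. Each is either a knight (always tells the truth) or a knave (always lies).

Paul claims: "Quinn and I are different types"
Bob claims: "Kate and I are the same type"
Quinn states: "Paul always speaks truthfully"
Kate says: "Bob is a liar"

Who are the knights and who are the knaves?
Paul is a knave.
Bob is a knave.
Quinn is a knave.
Kate is a knight.

Verification:
- Paul (knave) says "Quinn and I are different types" - this is FALSE (a lie) because Paul is a knave and Quinn is a knave.
- Bob (knave) says "Kate and I are the same type" - this is FALSE (a lie) because Bob is a knave and Kate is a knight.
- Quinn (knave) says "Paul always speaks truthfully" - this is FALSE (a lie) because Paul is a knave.
- Kate (knight) says "Bob is a liar" - this is TRUE because Bob is a knave.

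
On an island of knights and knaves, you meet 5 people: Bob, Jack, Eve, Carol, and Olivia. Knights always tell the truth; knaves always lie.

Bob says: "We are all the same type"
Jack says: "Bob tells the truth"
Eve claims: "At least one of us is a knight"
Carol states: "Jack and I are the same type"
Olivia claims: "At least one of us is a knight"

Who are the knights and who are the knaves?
Bob is a knight.
Jack is a knight.
Eve is a knight.
Carol is a knight.
Olivia is a knight.

Verification:
- Bob (knight) says "We are all the same type" - this is TRUE because Bob, Jack, Eve, Carol, and Olivia are knights.
- Jack (knight) says "Bob tells the truth" - this is TRUE because Bob is a knight.
- Eve (knight) says "At least one of us is a knight" - this is TRUE because Bob, Jack, Eve, Carol, and Olivia are knights.
- Carol (knight) says "Jack and I are the same type" - this is TRUE because Carol is a knight and Jack is a knight.
- Olivia (knight) says "At least one of us is a knight" - this is TRUE because Bob, Jack, Eve, Carol, and Olivia are knights.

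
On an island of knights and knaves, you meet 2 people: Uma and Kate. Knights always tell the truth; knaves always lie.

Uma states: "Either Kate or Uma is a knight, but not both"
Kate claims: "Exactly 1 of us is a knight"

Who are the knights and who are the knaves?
Uma is a knave.
Kate is a knave.

Verification:
- Uma (knave) says "Either Kate or Uma is a knight, but not both" - this is FALSE (a lie) because Kate is a knave and Uma is a knave.
- Kate (knave) says "Exactly 1 of us is a knight" - this is FALSE (a lie) because there are 0 knights.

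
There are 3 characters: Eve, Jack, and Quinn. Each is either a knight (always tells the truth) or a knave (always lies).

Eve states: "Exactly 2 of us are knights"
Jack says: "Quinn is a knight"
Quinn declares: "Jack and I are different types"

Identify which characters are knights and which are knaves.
Eve is a knave.
Jack is a knave.
Quinn is a knave.

Verification:
- Eve (knave) says "Exactly 2 of us are knights" - this is FALSE (a lie) because there are 0 knights.
- Jack (knave) says "Quinn is a knight" - this is FALSE (a lie) because Quinn is a knave.
- Quinn (knave) says "Jack and I are different types" - this is FALSE (a lie) because Quinn is a knave and Jack is a knave.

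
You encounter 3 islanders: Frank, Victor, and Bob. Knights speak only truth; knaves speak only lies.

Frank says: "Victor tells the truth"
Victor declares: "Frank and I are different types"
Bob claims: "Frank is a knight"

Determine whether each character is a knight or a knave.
Frank is a knave.
Victor is a knave.
Bob is a knave.

Verification:
- Frank (knave) says "Victor tells the truth" - this is FALSE (a lie) because Victor is a knave.
- Victor (knave) says "Frank and I are different types" - this is FALSE (a lie) because Victor is a knave and Frank is a knave.
- Bob (knave) says "Frank is a knight" - this is FALSE (a lie) because Frank is a knave.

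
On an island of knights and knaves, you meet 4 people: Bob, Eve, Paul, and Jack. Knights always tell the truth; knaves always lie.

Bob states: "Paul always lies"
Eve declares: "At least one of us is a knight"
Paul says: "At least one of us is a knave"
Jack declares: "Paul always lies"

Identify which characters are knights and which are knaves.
Bob is a knave.
Eve is a knight.
Paul is a knight.
Jack is a knave.

Verification:
- Bob (knave) says "Paul always lies" - this is FALSE (a lie) because Paul is a knight.
- Eve (knight) says "At least one of us is a knight" - this is TRUE because Eve and Paul are knights.
- Paul (knight) says "At least one of us is a knave" - this is TRUE because Bob and Jack are knaves.
- Jack (knave) says "Paul always lies" - this is FALSE (a lie) because Paul is a knight.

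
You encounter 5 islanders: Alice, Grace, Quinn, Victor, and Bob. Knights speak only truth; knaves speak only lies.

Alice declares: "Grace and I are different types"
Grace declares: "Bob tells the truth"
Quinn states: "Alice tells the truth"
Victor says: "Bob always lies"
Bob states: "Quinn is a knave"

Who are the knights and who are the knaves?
Alice is a knight.
Grace is a knave.
Quinn is a knight.
Victor is a knight.
Bob is a knave.

Verification:
- Alice (knight) says "Grace and I are different types" - this is TRUE because Alice is a knight and Grace is a knave.
- Grace (knave) says "Bob tells the truth" - this is FALSE (a lie) because Bob is a knave.
- Quinn (knight) says "Alice tells the truth" - this is TRUE because Alice is a knight.
- Victor (knight) says "Bob always lies" - this is TRUE because Bob is a knave.
- Bob (knave) says "Quinn is a knave" - this is FALSE (a lie) because Quinn is a knight.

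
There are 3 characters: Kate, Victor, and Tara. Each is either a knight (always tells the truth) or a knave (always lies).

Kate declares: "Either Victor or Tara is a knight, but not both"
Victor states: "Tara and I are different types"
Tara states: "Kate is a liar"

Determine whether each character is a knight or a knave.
Kate is a knight.
Victor is a knight.
Tara is a knave.

Verification:
- Kate (knight) says "Either Victor or Tara is a knight, but not both" - this is TRUE because Victor is a knight and Tara is a knave.
- Victor (knight) says "Tara and I are different types" - this is TRUE because Victor is a knight and Tara is a knave.
- Tara (knave) says "Kate is a liar" - this is FALSE (a lie) because Kate is a knight.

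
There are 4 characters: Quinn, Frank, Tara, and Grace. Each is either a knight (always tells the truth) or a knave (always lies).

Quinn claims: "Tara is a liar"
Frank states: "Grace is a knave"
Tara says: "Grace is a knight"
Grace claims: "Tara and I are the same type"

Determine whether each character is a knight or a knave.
Quinn is a knave.
Frank is a knave.
Tara is a knight.
Grace is a knight.

Verification:
- Quinn (knave) says "Tara is a liar" - this is FALSE (a lie) because Tara is a knight.
- Frank (knave) says "Grace is a knave" - this is FALSE (a lie) because Grace is a knight.
- Tara (knight) says "Grace is a knight" - this is TRUE because Grace is a knight.
- Grace (knight) says "Tara and I are the same type" - this is TRUE because Grace is a knight and Tara is a knight.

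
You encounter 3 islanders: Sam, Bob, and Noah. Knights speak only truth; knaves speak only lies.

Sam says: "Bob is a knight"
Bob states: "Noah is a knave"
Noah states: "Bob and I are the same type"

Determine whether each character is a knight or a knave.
Sam is a knight.
Bob is a knight.
Noah is a knave.

Verification:
- Sam (knight) says "Bob is a knight" - this is TRUE because Bob is a knight.
- Bob (knight) says "Noah is a knave" - this is TRUE because Noah is a knave.
- Noah (knave) says "Bob and I are the same type" - this is FALSE (a lie) because Noah is a knave and Bob is a knight.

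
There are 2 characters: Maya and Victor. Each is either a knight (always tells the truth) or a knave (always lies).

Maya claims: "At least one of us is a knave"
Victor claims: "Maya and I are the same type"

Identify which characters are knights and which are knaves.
Maya is a knight.
Victor is a knave.

Verification:
- Maya (knight) says "At least one of us is a knave" - this is TRUE because Victor is a knave.
- Victor (knave) says "Maya and I are the same type" - this is FALSE (a lie) because Victor is a knave and Maya is a knight.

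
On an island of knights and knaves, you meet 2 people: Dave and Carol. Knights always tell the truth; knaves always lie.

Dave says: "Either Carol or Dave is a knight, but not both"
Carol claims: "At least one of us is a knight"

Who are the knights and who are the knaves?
Dave is a knave.
Carol is a knave.

Verification:
- Dave (knave) says "Either Carol or Dave is a knight, but not both" - this is FALSE (a lie) because Carol is a knave and Dave is a knave.
- Carol (knave) says "At least one of us is a knight" - this is FALSE (a lie) because no one is a knight.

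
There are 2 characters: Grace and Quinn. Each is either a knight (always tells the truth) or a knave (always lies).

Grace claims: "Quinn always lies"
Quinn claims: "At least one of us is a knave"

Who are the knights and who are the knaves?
Grace is a knave.
Quinn is a knight.

Verification:
- Grace (knave) says "Quinn always lies" - this is FALSE (a lie) because Quinn is a knight.
- Quinn (knight) says "At least one of us is a knave" - this is TRUE because Grace is a knave.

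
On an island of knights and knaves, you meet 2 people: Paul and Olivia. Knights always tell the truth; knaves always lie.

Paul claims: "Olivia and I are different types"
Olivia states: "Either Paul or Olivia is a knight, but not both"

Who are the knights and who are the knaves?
Paul is a knave.
Olivia is a knave.

Verification:
- Paul (knave) says "Olivia and I are different types" - this is FALSE (a lie) because Paul is a knave and Olivia is a knave.
- Olivia (knave) says "Either Paul or Olivia is a knight, but not both" - this is FALSE (a lie) because Paul is a knave and Olivia is a knave.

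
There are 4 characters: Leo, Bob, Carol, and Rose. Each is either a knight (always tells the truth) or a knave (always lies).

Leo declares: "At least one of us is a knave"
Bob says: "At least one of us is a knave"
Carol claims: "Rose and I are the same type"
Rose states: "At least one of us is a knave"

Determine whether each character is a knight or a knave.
Leo is a knight.
Bob is a knight.
Carol is a knave.
Rose is a knight.

Verification:
- Leo (knight) says "At least one of us is a knave" - this is TRUE because Carol is a knave.
- Bob (knight) says "At least one of us is a knave" - this is TRUE because Carol is a knave.
- Carol (knave) says "Rose and I are the same type" - this is FALSE (a lie) because Carol is a knave and Rose is a knight.
- Rose (knight) says "At least one of us is a knave" - this is TRUE because Carol is a knave.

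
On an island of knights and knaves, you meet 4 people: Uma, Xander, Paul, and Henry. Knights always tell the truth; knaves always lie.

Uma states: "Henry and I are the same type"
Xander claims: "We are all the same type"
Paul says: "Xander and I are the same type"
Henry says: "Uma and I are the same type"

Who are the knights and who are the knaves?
Uma is a knight.
Xander is a knight.
Paul is a knight.
Henry is a knight.

Verification:
- Uma (knight) says "Henry and I are the same type" - this is TRUE because Uma is a knight and Henry is a knight.
- Xander (knight) says "We are all the same type" - this is TRUE because Uma, Xander, Paul, and Henry are knights.
- Paul (knight) says "Xander and I are the same type" - this is TRUE because Paul is a knight and Xander is a knight.
- Henry (knight) says "Uma and I are the same type" - this is TRUE because Henry is a knight and Uma is a knight.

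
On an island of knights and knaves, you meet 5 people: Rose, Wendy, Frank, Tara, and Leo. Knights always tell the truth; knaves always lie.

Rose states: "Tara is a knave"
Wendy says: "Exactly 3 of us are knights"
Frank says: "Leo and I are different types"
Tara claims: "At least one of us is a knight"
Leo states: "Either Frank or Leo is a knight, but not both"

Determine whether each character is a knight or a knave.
Rose is a knave.
Wendy is a knave.
Frank is a knave.
Tara is a knight.
Leo is a knave.

Verification:
- Rose (knave) says "Tara is a knave" - this is FALSE (a lie) because Tara is a knight.
- Wendy (knave) says "Exactly 3 of us are knights" - this is FALSE (a lie) because there are 1 knights.
- Frank (knave) says "Leo and I are different types" - this is FALSE (a lie) because Frank is a knave and Leo is a knave.
- Tara (knight) says "At least one of us is a knight" - this is TRUE because Tara is a knight.
- Leo (knave) says "Either Frank or Leo is a knight, but not both" - this is FALSE (a lie) because Frank is a knave and Leo is a knave.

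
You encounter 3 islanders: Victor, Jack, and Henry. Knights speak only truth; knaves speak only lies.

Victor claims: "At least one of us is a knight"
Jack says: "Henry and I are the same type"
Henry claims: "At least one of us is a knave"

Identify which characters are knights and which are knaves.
Victor is a knight.
Jack is a knave.
Henry is a knight.

Verification:
- Victor (knight) says "At least one of us is a knight" - this is TRUE because Victor and Henry are knights.
- Jack (knave) says "Henry and I are the same type" - this is FALSE (a lie) because Jack is a knave and Henry is a knight.
- Henry (knight) says "At least one of us is a knave" - this is TRUE because Jack is a knave.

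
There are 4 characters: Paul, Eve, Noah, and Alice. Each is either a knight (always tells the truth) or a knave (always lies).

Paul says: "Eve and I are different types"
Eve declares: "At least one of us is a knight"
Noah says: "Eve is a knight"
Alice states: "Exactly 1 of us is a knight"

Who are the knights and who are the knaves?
Paul is a knave.
Eve is a knave.
Noah is a knave.
Alice is a knave.

Verification:
- Paul (knave) says "Eve and I are different types" - this is FALSE (a lie) because Paul is a knave and Eve is a knave.
- Eve (knave) says "At least one of us is a knight" - this is FALSE (a lie) because no one is a knight.
- Noah (knave) says "Eve is a knight" - this is FALSE (a lie) because Eve is a knave.
- Alice (knave) says "Exactly 1 of us is a knight" - this is FALSE (a lie) because there are 0 knights.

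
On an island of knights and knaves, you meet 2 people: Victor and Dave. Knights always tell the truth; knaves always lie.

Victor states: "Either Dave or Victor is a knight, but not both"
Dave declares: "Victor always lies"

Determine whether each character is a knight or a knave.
Victor is a knight.
Dave is a knave.

Verification:
- Victor (knight) says "Either Dave or Victor is a knight, but not both" - this is TRUE because Dave is a knave and Victor is a knight.
- Dave (knave) says "Victor always lies" - this is FALSE (a lie) because Victor is a knight.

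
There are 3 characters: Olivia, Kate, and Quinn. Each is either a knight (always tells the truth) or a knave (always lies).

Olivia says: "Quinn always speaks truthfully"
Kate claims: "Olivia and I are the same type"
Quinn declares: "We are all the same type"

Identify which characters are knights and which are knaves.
Olivia is a knight.
Kate is a knight.
Quinn is a knight.

Verification:
- Olivia (knight) says "Quinn always speaks truthfully" - this is TRUE because Quinn is a knight.
- Kate (knight) says "Olivia and I are the same type" - this is TRUE because Kate is a knight and Olivia is a knight.
- Quinn (knight) says "We are all the same type" - this is TRUE because Olivia, Kate, and Quinn are knights.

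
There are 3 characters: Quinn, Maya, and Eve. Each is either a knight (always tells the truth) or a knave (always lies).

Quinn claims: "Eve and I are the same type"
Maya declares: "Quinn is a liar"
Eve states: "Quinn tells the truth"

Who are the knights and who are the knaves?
Quinn is a knight.
Maya is a knave.
Eve is a knight.

Verification:
- Quinn (knight) says "Eve and I are the same type" - this is TRUE because Quinn is a knight and Eve is a knight.
- Maya (knave) says "Quinn is a liar" - this is FALSE (a lie) because Quinn is a knight.
- Eve (knight) says "Quinn tells the truth" - this is TRUE because Quinn is a knight.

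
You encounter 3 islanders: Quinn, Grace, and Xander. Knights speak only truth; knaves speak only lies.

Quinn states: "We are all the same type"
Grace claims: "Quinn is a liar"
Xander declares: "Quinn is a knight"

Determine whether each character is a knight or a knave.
Quinn is a knave.
Grace is a knight.
Xander is a knave.

Verification:
- Quinn (knave) says "We are all the same type" - this is FALSE (a lie) because Grace is a knight and Quinn and Xander are knaves.
- Grace (knight) says "Quinn is a liar" - this is TRUE because Quinn is a knave.
- Xander (knave) says "Quinn is a knight" - this is FALSE (a lie) because Quinn is a knave.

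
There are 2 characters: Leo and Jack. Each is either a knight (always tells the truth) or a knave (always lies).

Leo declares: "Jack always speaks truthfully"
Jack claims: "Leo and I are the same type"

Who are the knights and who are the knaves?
Leo is a knight.
Jack is a knight.

Verification:
- Leo (knight) says "Jack always speaks truthfully" - this is TRUE because Jack is a knight.
- Jack (knight) says "Leo and I are the same type" - this is TRUE because Jack is a knight and Leo is a knight.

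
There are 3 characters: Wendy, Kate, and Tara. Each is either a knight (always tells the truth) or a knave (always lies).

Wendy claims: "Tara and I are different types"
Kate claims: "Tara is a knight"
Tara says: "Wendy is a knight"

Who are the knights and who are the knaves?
Wendy is a knave.
Kate is a knave.
Tara is a knave.

Verification:
- Wendy (knave) says "Tara and I are different types" - this is FALSE (a lie) because Wendy is a knave and Tara is a knave.
- Kate (knave) says "Tara is a knight" - this is FALSE (a lie) because Tara is a knave.
- Tara (knave) says "Wendy is a knight" - this is FALSE (a lie) because Wendy is a knave.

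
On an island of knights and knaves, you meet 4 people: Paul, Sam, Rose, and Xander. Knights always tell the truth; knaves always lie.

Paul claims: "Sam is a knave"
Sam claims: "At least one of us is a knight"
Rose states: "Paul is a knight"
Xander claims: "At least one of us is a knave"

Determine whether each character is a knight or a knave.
Paul is a knave.
Sam is a knight.
Rose is a knave.
Xander is a knight.

Verification:
- Paul (knave) says "Sam is a knave" - this is FALSE (a lie) because Sam is a knight.
- Sam (knight) says "At least one of us is a knight" - this is TRUE because Sam and Xander are knights.
- Rose (knave) says "Paul is a knight" - this is FALSE (a lie) because Paul is a knave.
- Xander (knight) says "At least one of us is a knave" - this is TRUE because Paul and Rose are knaves.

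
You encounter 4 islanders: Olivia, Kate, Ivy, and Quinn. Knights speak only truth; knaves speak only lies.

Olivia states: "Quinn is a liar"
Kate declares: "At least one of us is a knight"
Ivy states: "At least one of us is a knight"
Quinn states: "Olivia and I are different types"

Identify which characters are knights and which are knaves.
Olivia is a knave.
Kate is a knight.
Ivy is a knight.
Quinn is a knight.

Verification:
- Olivia (knave) says "Quinn is a liar" - this is FALSE (a lie) because Quinn is a knight.
- Kate (knight) says "At least one of us is a knight" - this is TRUE because Kate, Ivy, and Quinn are knights.
- Ivy (knight) says "At least one of us is a knight" - this is TRUE because Kate, Ivy, and Quinn are knights.
- Quinn (knight) says "Olivia and I are different types" - this is TRUE because Quinn is a knight and Olivia is a knave.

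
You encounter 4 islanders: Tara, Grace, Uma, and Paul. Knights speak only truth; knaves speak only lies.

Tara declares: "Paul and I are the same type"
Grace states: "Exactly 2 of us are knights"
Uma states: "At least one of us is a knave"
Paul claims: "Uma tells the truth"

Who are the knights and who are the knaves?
Tara is a knight.
Grace is a knave.
Uma is a knight.
Paul is a knight.

Verification:
- Tara (knight) says "Paul and I are the same type" - this is TRUE because Tara is a knight and Paul is a knight.
- Grace (knave) says "Exactly 2 of us are knights" - this is FALSE (a lie) because there are 3 knights.
- Uma (knight) says "At least one of us is a knave" - this is TRUE because Grace is a knave.
- Paul (knight) says "Uma tells the truth" - this is TRUE because Uma is a knight.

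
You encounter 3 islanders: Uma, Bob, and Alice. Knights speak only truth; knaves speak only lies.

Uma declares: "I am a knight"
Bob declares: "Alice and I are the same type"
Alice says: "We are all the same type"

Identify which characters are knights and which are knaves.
Uma is a knight.
Bob is a knight.
Alice is a knight.

Verification:
- Uma (knight) says "I am a knight" - this is TRUE because Uma is a knight.
- Bob (knight) says "Alice and I are the same type" - this is TRUE because Bob is a knight and Alice is a knight.
- Alice (knight) says "We are all the same type" - this is TRUE because Uma, Bob, and Alice are knights.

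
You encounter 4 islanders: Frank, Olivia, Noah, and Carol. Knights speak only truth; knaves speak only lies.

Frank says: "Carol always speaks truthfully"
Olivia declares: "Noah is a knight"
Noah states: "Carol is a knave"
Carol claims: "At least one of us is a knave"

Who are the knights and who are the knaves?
Frank is a knight.
Olivia is a knave.
Noah is a knave.
Carol is a knight.

Verification:
- Frank (knight) says "Carol always speaks truthfully" - this is TRUE because Carol is a knight.
- Olivia (knave) says "Noah is a knight" - this is FALSE (a lie) because Noah is a knave.
- Noah (knave) says "Carol is a knave" - this is FALSE (a lie) because Carol is a knight.
- Carol (knight) says "At least one of us is a knave" - this is TRUE because Olivia and Noah are knaves.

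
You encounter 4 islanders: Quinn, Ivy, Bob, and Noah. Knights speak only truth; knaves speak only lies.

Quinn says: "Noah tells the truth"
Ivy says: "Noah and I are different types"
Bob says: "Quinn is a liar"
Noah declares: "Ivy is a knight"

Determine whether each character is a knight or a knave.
Quinn is a knave.
Ivy is a knave.
Bob is a knight.
Noah is a knave.

Verification:
- Quinn (knave) says "Noah tells the truth" - this is FALSE (a lie) because Noah is a knave.
- Ivy (knave) says "Noah and I are different types" - this is FALSE (a lie) because Ivy is a knave and Noah is a knave.
- Bob (knight) says "Quinn is a liar" - this is TRUE because Quinn is a knave.
- Noah (knave) says "Ivy is a knight" - this is FALSE (a lie) because Ivy is a knave.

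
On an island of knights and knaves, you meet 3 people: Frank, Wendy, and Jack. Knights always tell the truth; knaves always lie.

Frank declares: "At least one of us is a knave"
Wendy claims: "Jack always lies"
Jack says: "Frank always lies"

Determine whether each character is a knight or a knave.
Frank is a knight.
Wendy is a knight.
Jack is a knave.

Verification:
- Frank (knight) says "At least one of us is a knave" - this is TRUE because Jack is a knave.
- Wendy (knight) says "Jack always lies" - this is TRUE because Jack is a knave.
- Jack (knave) says "Frank always lies" - this is FALSE (a lie) because Frank is a knight.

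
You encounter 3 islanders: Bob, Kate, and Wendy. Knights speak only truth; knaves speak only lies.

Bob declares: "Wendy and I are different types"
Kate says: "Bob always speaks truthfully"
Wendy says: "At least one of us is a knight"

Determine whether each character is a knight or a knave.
Bob is a knave.
Kate is a knave.
Wendy is a knave.

Verification:
- Bob (knave) says "Wendy and I are different types" - this is FALSE (a lie) because Bob is a knave and Wendy is a knave.
- Kate (knave) says "Bob always speaks truthfully" - this is FALSE (a lie) because Bob is a knave.
- Wendy (knave) says "At least one of us is a knight" - this is FALSE (a lie) because no one is a knight.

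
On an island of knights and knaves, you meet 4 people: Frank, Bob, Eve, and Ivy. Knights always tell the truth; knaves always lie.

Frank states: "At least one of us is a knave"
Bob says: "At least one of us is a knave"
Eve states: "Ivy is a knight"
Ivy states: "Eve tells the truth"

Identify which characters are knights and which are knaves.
Frank is a knight.
Bob is a knight.
Eve is a knave.
Ivy is a knave.

Verification:
- Frank (knight) says "At least one of us is a knave" - this is TRUE because Eve and Ivy are knaves.
- Bob (knight) says "At least one of us is a knave" - this is TRUE because Eve and Ivy are knaves.
- Eve (knave) says "Ivy is a knight" - this is FALSE (a lie) because Ivy is a knave.
- Ivy (knave) says "Eve tells the truth" - this is FALSE (a lie) because Eve is a knave.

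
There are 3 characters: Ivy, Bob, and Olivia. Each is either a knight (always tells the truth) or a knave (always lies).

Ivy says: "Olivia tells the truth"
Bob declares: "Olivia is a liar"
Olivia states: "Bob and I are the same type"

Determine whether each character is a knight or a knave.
Ivy is a knave.
Bob is a knight.
Olivia is a knave.

Verification:
- Ivy (knave) says "Olivia tells the truth" - this is FALSE (a lie) because Olivia is a knave.
- Bob (knight) says "Olivia is a liar" - this is TRUE because Olivia is a knave.
- Olivia (knave) says "Bob and I are the same type" - this is FALSE (a lie) because Olivia is a knave and Bob is a knight.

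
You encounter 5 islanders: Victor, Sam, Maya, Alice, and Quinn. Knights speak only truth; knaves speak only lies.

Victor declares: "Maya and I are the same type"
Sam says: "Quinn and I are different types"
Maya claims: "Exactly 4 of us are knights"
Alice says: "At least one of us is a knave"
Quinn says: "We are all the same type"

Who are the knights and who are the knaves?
Victor is a knight.
Sam is a knight.
Maya is a knight.
Alice is a knight.
Quinn is a knave.

Verification:
- Victor (knight) says "Maya and I are the same type" - this is TRUE because Victor is a knight and Maya is a knight.
- Sam (knight) says "Quinn and I are different types" - this is TRUE because Sam is a knight and Quinn is a knave.
- Maya (knight) says "Exactly 4 of us are knights" - this is TRUE because there are 4 knights.
- Alice (knight) says "At least one of us is a knave" - this is TRUE because Quinn is a knave.
- Quinn (knave) says "We are all the same type" - this is FALSE (a lie) because Victor, Sam, Maya, and Alice are knights and Quinn is a knave.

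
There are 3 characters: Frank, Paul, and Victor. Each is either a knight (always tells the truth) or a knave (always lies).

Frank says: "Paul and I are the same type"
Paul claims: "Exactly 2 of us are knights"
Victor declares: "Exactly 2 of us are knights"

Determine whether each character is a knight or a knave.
Frank is a knave.
Paul is a knight.
Victor is a knight.

Verification:
- Frank (knave) says "Paul and I are the same type" - this is FALSE (a lie) because Frank is a knave and Paul is a knight.
- Paul (knight) says "Exactly 2 of us are knights" - this is TRUE because there are 2 knights.
- Victor (knight) says "Exactly 2 of us are knights" - this is TRUE because there are 2 knights.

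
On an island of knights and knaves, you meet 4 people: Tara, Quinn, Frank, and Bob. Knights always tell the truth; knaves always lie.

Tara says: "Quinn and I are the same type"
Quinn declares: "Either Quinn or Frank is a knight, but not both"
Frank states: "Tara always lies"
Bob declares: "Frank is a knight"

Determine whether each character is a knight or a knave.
Tara is a knight.
Quinn is a knight.
Frank is a knave.
Bob is a knave.

Verification:
- Tara (knight) says "Quinn and I are the same type" - this is TRUE because Tara is a knight and Quinn is a knight.
- Quinn (knight) says "Either Quinn or Frank is a knight, but not both" - this is TRUE because Quinn is a knight and Frank is a knave.
- Frank (knave) says "Tara always lies" - this is FALSE (a lie) because Tara is a knight.
- Bob (knave) says "Frank is a knight" - this is FALSE (a lie) because Frank is a knave.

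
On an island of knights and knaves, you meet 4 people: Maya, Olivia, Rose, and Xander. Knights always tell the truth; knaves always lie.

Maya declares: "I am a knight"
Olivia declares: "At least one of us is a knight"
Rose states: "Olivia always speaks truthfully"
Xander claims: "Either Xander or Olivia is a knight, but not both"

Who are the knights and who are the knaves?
Maya is a knave.
Olivia is a knave.
Rose is a knave.
Xander is a knave.

Verification:
- Maya (knave) says "I am a knight" - this is FALSE (a lie) because Maya is a knave.
- Olivia (knave) says "At least one of us is a knight" - this is FALSE (a lie) because no one is a knight.
- Rose (knave) says "Olivia always speaks truthfully" - this is FALSE (a lie) because Olivia is a knave.
- Xander (knave) says "Either Xander or Olivia is a knight, but not both" - this is FALSE (a lie) because Xander is a knave and Olivia is a knave.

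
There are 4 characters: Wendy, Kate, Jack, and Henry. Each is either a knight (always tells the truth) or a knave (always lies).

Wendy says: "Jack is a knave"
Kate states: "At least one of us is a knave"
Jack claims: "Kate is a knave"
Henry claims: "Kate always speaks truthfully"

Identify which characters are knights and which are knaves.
Wendy is a knight.
Kate is a knight.
Jack is a knave.
Henry is a knight.

Verification:
- Wendy (knight) says "Jack is a knave" - this is TRUE because Jack is a knave.
- Kate (knight) says "At least one of us is a knave" - this is TRUE because Jack is a knave.
- Jack (knave) says "Kate is a knave" - this is FALSE (a lie) because Kate is a knight.
- Henry (knight) says "Kate always speaks truthfully" - this is TRUE because Kate is a knight.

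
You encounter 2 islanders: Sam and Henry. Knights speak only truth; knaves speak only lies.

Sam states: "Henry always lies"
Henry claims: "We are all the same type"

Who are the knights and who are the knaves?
Sam is a knight.
Henry is a knave.

Verification:
- Sam (knight) says "Henry always lies" - this is TRUE because Henry is a knave.
- Henry (knave) says "We are all the same type" - this is FALSE (a lie) because Sam is a knight and Henry is a knave.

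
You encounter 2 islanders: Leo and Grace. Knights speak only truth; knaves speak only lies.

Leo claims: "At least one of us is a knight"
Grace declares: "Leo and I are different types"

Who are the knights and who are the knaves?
Leo is a knave.
Grace is a knave.

Verification:
- Leo (knave) says "At least one of us is a knight" - this is FALSE (a lie) because no one is a knight.
- Grace (knave) says "Leo and I are different types" - this is FALSE (a lie) because Grace is a knave and Leo is a knave.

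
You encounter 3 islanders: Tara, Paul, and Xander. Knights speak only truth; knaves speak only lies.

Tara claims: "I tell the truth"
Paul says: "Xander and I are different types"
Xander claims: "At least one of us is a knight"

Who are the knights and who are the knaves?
Tara is a knave.
Paul is a knave.
Xander is a knave.

Verification:
- Tara (knave) says "I tell the truth" - this is FALSE (a lie) because Tara is a knave.
- Paul (knave) says "Xander and I are different types" - this is FALSE (a lie) because Paul is a knave and Xander is a knave.
- Xander (knave) says "At least one of us is a knight" - this is FALSE (a lie) because no one is a knight.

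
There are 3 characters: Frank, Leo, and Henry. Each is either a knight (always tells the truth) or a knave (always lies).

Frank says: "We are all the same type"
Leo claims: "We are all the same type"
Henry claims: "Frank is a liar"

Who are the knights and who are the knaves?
Frank is a knave.
Leo is a knave.
Henry is a knight.

Verification:
- Frank (knave) says "We are all the same type" - this is FALSE (a lie) because Henry is a knight and Frank and Leo are knaves.
- Leo (knave) says "We are all the same type" - this is FALSE (a lie) because Henry is a knight and Frank and Leo are knaves.
- Henry (knight) says "Frank is a liar" - this is TRUE because Frank is a knave.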